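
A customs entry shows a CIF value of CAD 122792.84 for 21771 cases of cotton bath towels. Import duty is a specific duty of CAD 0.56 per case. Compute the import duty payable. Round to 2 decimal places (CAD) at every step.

Import duty: CAD 12191.76

Import duty = 21771 × 0.56 = 12191.76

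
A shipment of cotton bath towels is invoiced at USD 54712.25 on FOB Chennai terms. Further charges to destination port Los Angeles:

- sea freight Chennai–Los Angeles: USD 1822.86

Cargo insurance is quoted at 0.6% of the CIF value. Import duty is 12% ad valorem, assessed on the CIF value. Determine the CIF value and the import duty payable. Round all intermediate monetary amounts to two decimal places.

Let C be the CIF value. C = FOB price + freight + 0.6% × C
C − 0.6% × C = 54712.25 + 1822.86
0.994 × C = 56535.11
C = 56535.11 / 0.994 = 56876.37
Insurance premium = 0.6% × 56876.37 = 341.26
Import duty = 56876.37 × 12% = 6825.16

CIF value: USD 56876.37; import duty: USD 6825.16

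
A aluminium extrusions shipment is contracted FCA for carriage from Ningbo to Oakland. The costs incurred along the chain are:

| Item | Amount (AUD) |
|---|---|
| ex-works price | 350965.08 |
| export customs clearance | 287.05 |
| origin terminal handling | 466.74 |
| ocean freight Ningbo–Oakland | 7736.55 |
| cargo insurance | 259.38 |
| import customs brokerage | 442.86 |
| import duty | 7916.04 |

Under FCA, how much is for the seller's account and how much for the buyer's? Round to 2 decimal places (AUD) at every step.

Seller: AUD 351252.13; buyer: AUD 16821.57

FCA: the seller delivers export-cleared goods to the carrier; the buyer bears costs from that point.
Seller's account: goods 350965.08 + export clearance 287.05 = 351252.13
Buyer's account: origin terminal 466.74 + freight 7736.55 + insurance 259.38 + brokerage 442.86 + duty 7916.04 = 16821.57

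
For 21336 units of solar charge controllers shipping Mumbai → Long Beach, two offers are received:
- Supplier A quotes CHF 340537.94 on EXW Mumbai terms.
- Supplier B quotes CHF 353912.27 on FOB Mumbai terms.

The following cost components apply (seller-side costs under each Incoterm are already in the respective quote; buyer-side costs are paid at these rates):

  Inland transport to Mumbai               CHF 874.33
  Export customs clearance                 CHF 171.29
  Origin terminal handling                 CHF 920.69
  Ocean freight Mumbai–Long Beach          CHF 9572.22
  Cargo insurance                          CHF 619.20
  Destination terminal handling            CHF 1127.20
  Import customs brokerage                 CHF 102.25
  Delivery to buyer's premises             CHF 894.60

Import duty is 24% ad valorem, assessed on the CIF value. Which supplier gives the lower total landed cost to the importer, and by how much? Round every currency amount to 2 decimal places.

Supplier A is cheaper by CHF 14145.95

Supplier A (EXW):
CIF value = EXW price + inland to port + export clearance + origin terminal + freight + insurance = 340537.94 + 874.33 + 171.29 + 920.69 + 9572.22 + 619.20 = 352695.67
Import duty = 352695.67 × 24% = 84646.96
Buyer bears (A): 874.33 + 171.29 + 920.69 + 9572.22 + 619.20 + 1127.20 + 102.25 + 894.60 = 14281.78
Landed cost (A) = invoice 340537.94 + 14281.78 + duty 84646.96 = 439466.68
Supplier B (FOB):
CIF value = FOB price + freight + insurance = 353912.27 + 9572.22 + 619.20 = 364103.69
Import duty = 364103.69 × 24% = 87384.89
Buyer bears (B): 9572.22 + 619.20 + 1127.20 + 102.25 + 894.60 = 12315.47
Landed cost (B) = invoice 353912.27 + 12315.47 + duty 87384.89 = 453612.63
Difference = |439466.68 − 453612.63| = 14145.95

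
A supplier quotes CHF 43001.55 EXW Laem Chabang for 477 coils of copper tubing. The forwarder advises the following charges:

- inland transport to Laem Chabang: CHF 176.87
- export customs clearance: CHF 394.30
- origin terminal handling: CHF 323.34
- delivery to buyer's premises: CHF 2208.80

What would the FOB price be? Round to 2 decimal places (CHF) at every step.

FOB price: CHF 43896.06

Not relevant to the conversion: delivery — on the buyer under both terms; not part of either seller's price.
From EXW to FOB, the seller additionally bears: inland to port, export clearance, origin terminal.
FOB price = 43001.55 + 176.87 + 394.30 + 323.34 = 43896.06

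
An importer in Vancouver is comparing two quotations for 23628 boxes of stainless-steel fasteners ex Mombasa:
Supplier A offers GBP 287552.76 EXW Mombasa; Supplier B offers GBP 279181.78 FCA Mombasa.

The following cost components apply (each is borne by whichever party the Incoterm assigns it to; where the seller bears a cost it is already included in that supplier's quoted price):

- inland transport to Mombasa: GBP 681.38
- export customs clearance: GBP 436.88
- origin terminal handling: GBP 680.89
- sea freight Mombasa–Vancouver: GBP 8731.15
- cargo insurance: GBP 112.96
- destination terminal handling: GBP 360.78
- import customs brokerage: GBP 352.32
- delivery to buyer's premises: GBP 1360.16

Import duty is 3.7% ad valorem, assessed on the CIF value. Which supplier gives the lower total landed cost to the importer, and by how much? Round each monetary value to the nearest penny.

Supplier A (EXW):
CIF value = EXW price + inland to port + export clearance + origin terminal + freight + insurance = 287552.76 + 681.38 + 436.88 + 680.89 + 8731.15 + 112.96 = 298196.02
Import duty = 298196.02 × 3.7% = 11033.25
Buyer bears (A): 681.38 + 436.88 + 680.89 + 8731.15 + 112.96 + 360.78 + 352.32 + 1360.16 = 12716.52
Landed cost (A) = invoice 287552.76 + 12716.52 + duty 11033.25 = 311302.53
Supplier B (FCA):
CIF value = FCA price + origin terminal + freight + insurance = 279181.78 + 680.89 + 8731.15 + 112.96 = 288706.78
Import duty = 288706.78 × 3.7% = 10682.15
Buyer bears (B): 680.89 + 8731.15 + 112.96 + 360.78 + 352.32 + 1360.16 = 11598.26
Landed cost (B) = invoice 279181.78 + 11598.26 + duty 10682.15 = 301462.19
Difference = |311302.53 − 301462.19| = 9840.34

Supplier B is cheaper by GBP 9840.34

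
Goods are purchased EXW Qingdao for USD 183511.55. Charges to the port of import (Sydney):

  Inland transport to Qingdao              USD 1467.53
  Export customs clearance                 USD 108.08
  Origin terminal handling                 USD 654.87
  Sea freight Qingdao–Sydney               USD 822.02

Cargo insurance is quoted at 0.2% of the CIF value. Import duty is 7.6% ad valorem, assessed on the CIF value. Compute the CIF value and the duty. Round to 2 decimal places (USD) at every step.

CIF value: USD 186937.93; import duty: USD 14207.28

Let C be the CIF value. C = EXW price + pre-shipment costs + freight + 0.2% × C
C − 0.2% × C = 183511.55 + 1467.53 + 108.08 + 654.87 + 822.02
0.998 × C = 186564.05
C = 186564.05 / 0.998 = 186937.93
Insurance premium = 0.2% × 186937.93 = 373.88
Import duty = 186937.93 × 7.6% = 14207.28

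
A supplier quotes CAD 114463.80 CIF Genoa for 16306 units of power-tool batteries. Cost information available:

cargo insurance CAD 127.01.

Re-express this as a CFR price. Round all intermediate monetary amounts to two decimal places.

From CIF to CFR, the seller no longer bears: insurance.
CFR price = 114463.80 − 127.01 = 114336.79

CFR price: CAD 114336.79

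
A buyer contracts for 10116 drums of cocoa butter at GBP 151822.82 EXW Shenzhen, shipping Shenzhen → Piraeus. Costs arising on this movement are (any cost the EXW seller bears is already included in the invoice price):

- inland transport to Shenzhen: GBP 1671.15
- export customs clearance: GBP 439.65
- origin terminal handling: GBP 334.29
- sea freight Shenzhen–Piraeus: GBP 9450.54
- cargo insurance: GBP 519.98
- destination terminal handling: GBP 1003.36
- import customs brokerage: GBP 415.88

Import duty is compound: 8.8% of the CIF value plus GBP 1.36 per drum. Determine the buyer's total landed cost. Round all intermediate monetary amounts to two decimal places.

EXW: the seller makes goods available at their premises; the buyer bears all onward costs.
CIF value = EXW price + inland to port + export clearance + origin terminal + freight + insurance = 151822.82 + 1671.15 + 439.65 + 334.29 + 9450.54 + 519.98 = 164238.43
Ad valorem component: 164238.43 × 8.8% = 14452.98
Specific component: 10116 × 1.36 = 13757.76
Import duty = 14452.98 + 13757.76 = 28210.74
Buyer bears: inland to port 1671.15 + export clearance 439.65 + origin terminal 334.29 + freight 9450.54 + insurance 519.98 + destination terminal 1003.36 + brokerage 415.88 + duty 28210.74 = 42045.59
Landed cost = invoice 151822.82 + 42045.59 = 193868.41

Total landed cost: GBP 193868.41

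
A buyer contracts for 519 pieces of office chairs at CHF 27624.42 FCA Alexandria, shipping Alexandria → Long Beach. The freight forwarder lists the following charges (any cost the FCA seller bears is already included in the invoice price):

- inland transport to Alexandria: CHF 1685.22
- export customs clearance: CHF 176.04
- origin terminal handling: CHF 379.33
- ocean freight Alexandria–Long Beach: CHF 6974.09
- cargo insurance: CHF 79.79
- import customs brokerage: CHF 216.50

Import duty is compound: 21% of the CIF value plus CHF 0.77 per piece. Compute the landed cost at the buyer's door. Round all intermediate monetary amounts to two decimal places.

Total landed cost: CHF 43035.86

FCA: the seller delivers export-cleared goods to the carrier; the buyer bears costs from that point.
Already in the invoice (seller's account under FCA): inland to port, export clearance — exclude.
CIF value = FCA price + origin terminal + freight + insurance = 27624.42 + 379.33 + 6974.09 + 79.79 = 35057.63
Ad valorem component: 35057.63 × 21% = 7362.10
Specific component: 519 × 0.77 = 399.63
Import duty = 7362.10 + 399.63 = 7761.73
Buyer bears: origin terminal 379.33 + freight 6974.09 + insurance 79.79 + brokerage 216.50 + duty 7761.73 = 15411.44
Landed cost = invoice 27624.42 + 15411.44 = 43035.86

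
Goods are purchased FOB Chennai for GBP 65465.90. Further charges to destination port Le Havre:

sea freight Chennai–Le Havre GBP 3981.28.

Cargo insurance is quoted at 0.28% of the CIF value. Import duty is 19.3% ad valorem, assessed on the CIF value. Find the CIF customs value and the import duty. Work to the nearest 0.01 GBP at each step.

CIF value: GBP 69642.18; import duty: GBP 13440.94

Let C be the CIF value. C = FOB price + freight + 0.28% × C
C − 0.28% × C = 65465.90 + 3981.28
0.9972 × C = 69447.18
C = 69447.18 / 0.9972 = 69642.18
Insurance premium = 0.28% × 69642.18 = 195.00
Import duty = 69642.18 × 19.3% = 13440.94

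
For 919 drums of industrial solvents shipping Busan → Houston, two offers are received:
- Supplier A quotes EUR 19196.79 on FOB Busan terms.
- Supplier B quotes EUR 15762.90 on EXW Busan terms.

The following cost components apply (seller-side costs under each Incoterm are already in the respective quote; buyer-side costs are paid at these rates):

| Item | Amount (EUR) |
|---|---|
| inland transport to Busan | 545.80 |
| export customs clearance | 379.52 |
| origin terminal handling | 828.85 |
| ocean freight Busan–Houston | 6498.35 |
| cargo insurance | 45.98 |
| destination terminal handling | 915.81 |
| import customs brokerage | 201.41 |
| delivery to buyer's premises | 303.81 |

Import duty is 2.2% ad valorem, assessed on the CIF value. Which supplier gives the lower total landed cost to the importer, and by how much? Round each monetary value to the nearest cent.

Supplier A (FOB):
CIF value = FOB price + freight + insurance = 19196.79 + 6498.35 + 45.98 = 25741.12
Import duty = 25741.12 × 2.2% = 566.30
Buyer bears (A): 6498.35 + 45.98 + 915.81 + 201.41 + 303.81 = 7965.36
Landed cost (A) = invoice 19196.79 + 7965.36 + duty 566.30 = 27728.45
Supplier B (EXW):
CIF value = EXW price + inland to port + export clearance + origin terminal + freight + insurance = 15762.90 + 545.80 + 379.52 + 828.85 + 6498.35 + 45.98 = 24061.40
Import duty = 24061.40 × 2.2% = 529.35
Buyer bears (B): 545.80 + 379.52 + 828.85 + 6498.35 + 45.98 + 915.81 + 201.41 + 303.81 = 9719.53
Landed cost (B) = invoice 15762.90 + 9719.53 + duty 529.35 = 26011.78
Difference = |27728.45 − 26011.78| = 1716.67

Supplier B is cheaper by EUR 1716.67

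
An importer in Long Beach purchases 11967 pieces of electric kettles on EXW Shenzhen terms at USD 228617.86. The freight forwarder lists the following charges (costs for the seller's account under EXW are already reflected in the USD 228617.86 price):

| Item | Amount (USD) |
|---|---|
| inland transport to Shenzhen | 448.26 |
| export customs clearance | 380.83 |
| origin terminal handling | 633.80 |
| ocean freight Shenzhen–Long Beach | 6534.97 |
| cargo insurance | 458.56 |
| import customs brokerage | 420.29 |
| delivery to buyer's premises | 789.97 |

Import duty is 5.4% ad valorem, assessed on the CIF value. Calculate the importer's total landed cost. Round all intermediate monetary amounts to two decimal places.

EXW: the seller makes goods available at their premises; the buyer bears all onward costs.
CIF value = EXW price + inland to port + export clearance + origin terminal + freight + insurance = 228617.86 + 448.26 + 380.83 + 633.80 + 6534.97 + 458.56 = 237074.28
Import duty = 237074.28 × 5.4% = 12802.01
Buyer bears: inland to port 448.26 + export clearance 380.83 + origin terminal 633.80 + freight 6534.97 + insurance 458.56 + brokerage 420.29 + delivery 789.97 + duty 12802.01 = 22468.69
Landed cost = invoice 228617.86 + 22468.69 = 251086.55

Total landed cost: USD 251086.55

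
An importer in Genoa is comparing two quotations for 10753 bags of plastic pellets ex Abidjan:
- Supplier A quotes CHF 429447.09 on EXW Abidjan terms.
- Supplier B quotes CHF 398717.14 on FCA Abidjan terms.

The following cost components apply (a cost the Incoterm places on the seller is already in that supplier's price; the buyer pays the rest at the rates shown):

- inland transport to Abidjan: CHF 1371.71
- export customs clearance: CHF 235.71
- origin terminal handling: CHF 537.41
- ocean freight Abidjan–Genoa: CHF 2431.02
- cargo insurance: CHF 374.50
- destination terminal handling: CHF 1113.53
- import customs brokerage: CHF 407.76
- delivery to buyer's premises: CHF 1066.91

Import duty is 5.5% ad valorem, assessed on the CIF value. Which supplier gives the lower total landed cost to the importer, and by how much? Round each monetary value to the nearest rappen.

Supplier A (EXW):
CIF value = EXW price + inland to port + export clearance + origin terminal + freight + insurance = 429447.09 + 1371.71 + 235.71 + 537.41 + 2431.02 + 374.50 = 434397.44
Import duty = 434397.44 × 5.5% = 23891.86
Buyer bears (A): 1371.71 + 235.71 + 537.41 + 2431.02 + 374.50 + 1113.53 + 407.76 + 1066.91 = 7538.55
Landed cost (A) = invoice 429447.09 + 7538.55 + duty 23891.86 = 460877.50
Supplier B (FCA):
CIF value = FCA price + origin terminal + freight + insurance = 398717.14 + 537.41 + 2431.02 + 374.50 = 402060.07
Import duty = 402060.07 × 5.5% = 22113.30
Buyer bears (B): 537.41 + 2431.02 + 374.50 + 1113.53 + 407.76 + 1066.91 = 5931.13
Landed cost (B) = invoice 398717.14 + 5931.13 + duty 22113.30 = 426761.57
Difference = |460877.50 − 426761.57| = 34115.93

Supplier B is cheaper by CHF 34115.93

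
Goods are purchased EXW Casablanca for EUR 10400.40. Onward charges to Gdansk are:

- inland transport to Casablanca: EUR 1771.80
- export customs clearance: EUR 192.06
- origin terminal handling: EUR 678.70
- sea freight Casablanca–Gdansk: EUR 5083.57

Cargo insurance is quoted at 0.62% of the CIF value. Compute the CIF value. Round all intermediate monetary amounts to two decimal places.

Let C be the CIF value. C = EXW price + pre-shipment costs + freight + 0.62% × C
C − 0.62% × C = 10400.40 + 1771.80 + 192.06 + 678.70 + 5083.57
0.9938 × C = 18126.53
C = 18126.53 / 0.9938 = 18239.62
Insurance premium = 0.62% × 18239.62 = 113.09

CIF value: EUR 18239.62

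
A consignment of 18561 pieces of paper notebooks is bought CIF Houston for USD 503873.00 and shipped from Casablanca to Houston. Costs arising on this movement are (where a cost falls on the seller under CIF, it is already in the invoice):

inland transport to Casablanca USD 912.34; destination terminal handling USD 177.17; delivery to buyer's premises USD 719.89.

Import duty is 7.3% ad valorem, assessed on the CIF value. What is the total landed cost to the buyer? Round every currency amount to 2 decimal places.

CIF: the seller pays costs through ocean freight and marine insurance to the destination port.
Already in the invoice (seller's account under CIF): inland to port — exclude.
The CIF price already equals the CIF value: 503873.00
Import duty = 503873.00 × 7.3% = 36782.73
Buyer bears: destination terminal 177.17 + delivery 719.89 + duty 36782.73 = 37679.79
Landed cost = invoice 503873.00 + 37679.79 = 541552.79

Total landed cost: USD 541552.79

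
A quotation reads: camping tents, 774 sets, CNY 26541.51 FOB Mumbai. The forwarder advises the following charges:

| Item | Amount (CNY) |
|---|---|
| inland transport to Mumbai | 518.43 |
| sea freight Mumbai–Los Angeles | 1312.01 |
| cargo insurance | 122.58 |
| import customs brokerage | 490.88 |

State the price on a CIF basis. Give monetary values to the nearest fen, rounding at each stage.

Not relevant to the conversion: inland to port — on the seller under both FOB and CIF; already in the FOB price and stays in the CIF price. brokerage — on the buyer under both terms; not part of either seller's price.
From FOB to CIF, the seller additionally bears: freight, insurance.
CIF price = 26541.51 + 1312.01 + 122.58 = 27976.10

CIF price: CNY 27976.10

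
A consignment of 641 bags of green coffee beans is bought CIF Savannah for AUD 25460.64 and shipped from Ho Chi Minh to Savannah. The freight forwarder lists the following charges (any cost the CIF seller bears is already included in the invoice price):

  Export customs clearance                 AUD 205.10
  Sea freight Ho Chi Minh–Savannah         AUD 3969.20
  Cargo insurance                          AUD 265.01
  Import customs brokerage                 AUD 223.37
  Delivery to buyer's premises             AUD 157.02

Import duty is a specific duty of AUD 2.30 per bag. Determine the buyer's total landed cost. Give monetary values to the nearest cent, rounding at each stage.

Total landed cost: AUD 27315.33

CIF: the seller pays costs through ocean freight and marine insurance to the destination port.
Already in the invoice (seller's account under CIF): export clearance, freight, insurance — exclude.
The CIF price already equals the CIF value: 25460.64
Import duty = 641 × 2.30 = 1474.30
Buyer bears: brokerage 223.37 + delivery 157.02 + duty 1474.30 = 1854.69
Landed cost = invoice 25460.64 + 1854.69 = 27315.33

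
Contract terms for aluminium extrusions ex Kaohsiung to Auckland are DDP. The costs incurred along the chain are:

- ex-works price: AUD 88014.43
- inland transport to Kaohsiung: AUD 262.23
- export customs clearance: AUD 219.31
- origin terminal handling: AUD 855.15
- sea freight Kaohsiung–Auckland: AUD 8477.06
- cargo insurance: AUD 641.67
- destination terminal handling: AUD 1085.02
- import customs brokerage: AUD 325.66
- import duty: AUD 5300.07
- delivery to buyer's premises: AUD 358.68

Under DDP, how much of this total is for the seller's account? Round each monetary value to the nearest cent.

Seller's account: AUD 105539.28

DDP: the seller bears all costs including import duty.
Seller's account: goods 88014.43 + inland to port 262.23 + export clearance 219.31 + origin terminal 855.15 + freight 8477.06 + insurance 641.67 + destination terminal 1085.02 + brokerage 325.66 + duty 5300.07 + delivery 358.68 = 105539.28
Buyer's account: 0.00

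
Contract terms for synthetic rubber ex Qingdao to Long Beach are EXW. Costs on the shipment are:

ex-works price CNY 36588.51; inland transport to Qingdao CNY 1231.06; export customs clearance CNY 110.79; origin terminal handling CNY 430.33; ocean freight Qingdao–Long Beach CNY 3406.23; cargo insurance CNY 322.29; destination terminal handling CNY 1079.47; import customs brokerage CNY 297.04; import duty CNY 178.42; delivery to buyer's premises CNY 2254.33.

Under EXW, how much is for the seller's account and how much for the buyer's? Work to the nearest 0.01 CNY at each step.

EXW: the seller makes goods available at their premises; the buyer bears all onward costs.
Seller's account: goods 36588.51 = 36588.51
Buyer's account: inland to port 1231.06 + export clearance 110.79 + origin terminal 430.33 + freight 3406.23 + insurance 322.29 + destination terminal 1079.47 + brokerage 297.04 + duty 178.42 + delivery 2254.33 = 9309.96

Seller: CNY 36588.51; buyer: CNY 9309.96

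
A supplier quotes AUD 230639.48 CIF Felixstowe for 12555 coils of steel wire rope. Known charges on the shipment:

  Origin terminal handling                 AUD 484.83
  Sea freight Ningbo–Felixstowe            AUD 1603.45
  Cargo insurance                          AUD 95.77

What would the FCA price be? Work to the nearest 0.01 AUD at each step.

From CIF to FCA, the seller no longer bears: origin terminal, freight, insurance.
FCA price = 230639.48 − 484.83 − 1603.45 − 95.77 = 228455.43

FCA price: AUD 228455.43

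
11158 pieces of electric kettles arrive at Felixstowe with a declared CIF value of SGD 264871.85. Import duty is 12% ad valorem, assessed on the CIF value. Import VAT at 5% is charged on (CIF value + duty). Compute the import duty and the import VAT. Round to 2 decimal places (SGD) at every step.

Import duty = 264871.85 × 12% = 31784.62
VAT base = CIF + duty = 264871.85 + 31784.62 = 296656.47
Import VAT = 296656.47 × 5% = 14832.82

Import duty: SGD 31784.62; import VAT: SGD 14832.82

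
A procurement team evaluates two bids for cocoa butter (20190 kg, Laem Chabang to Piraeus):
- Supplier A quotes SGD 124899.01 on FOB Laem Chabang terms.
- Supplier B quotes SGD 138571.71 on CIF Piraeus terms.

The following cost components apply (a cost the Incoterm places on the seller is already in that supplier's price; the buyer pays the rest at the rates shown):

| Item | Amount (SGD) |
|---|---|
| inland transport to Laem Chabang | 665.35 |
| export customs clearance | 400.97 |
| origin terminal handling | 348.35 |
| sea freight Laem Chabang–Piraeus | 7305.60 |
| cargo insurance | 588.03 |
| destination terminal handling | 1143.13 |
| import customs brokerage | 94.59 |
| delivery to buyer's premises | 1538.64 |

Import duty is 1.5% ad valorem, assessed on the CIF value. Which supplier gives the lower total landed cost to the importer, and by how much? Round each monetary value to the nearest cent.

Supplier A is cheaper by SGD 5865.76

Supplier A (FOB):
CIF value = FOB price + freight + insurance = 124899.01 + 7305.60 + 588.03 = 132792.64
Import duty = 132792.64 × 1.5% = 1991.89
Buyer bears (A): 7305.60 + 588.03 + 1143.13 + 94.59 + 1538.64 = 10669.99
Landed cost (A) = invoice 124899.01 + 10669.99 + duty 1991.89 = 137560.89
Supplier B (CIF):
The CIF price already equals the CIF value: 138571.71
Import duty = 138571.71 × 1.5% = 2078.58
Buyer bears (B): 1143.13 + 94.59 + 1538.64 = 2776.36
Landed cost (B) = invoice 138571.71 + 2776.36 + duty 2078.58 = 143426.65
Difference = |137560.89 − 143426.65| = 5865.76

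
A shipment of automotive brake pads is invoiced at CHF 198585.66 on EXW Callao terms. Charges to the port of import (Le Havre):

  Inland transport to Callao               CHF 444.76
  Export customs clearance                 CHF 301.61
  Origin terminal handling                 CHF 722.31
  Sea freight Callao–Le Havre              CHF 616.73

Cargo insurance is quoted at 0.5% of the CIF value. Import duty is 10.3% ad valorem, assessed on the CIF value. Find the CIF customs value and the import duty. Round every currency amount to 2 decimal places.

Let C be the CIF value. C = EXW price + pre-shipment costs + freight + 0.5% × C
C − 0.5% × C = 198585.66 + 444.76 + 301.61 + 722.31 + 616.73
0.995 × C = 200671.07
C = 200671.07 / 0.995 = 201679.47
Insurance premium = 0.5% × 201679.47 = 1008.40
Import duty = 201679.47 × 10.3% = 20772.99

CIF value: CHF 201679.47; import duty: CHF 20772.99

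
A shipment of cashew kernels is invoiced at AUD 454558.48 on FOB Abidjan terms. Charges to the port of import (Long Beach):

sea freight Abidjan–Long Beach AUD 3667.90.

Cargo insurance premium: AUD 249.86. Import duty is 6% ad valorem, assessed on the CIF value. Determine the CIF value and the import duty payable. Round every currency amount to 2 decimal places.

CIF = FOB price + freight + insurance
CIF = 454558.48 + 3667.90 + 249.86 = 458476.24
Import duty = 458476.24 × 6% = 27508.57

CIF value: AUD 458476.24; import duty: AUD 27508.57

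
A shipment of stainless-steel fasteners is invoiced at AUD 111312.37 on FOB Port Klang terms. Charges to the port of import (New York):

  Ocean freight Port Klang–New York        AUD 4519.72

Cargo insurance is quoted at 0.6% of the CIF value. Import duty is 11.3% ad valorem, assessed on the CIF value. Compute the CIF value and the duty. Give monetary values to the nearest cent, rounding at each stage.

CIF value: AUD 116531.28; import duty: AUD 13168.03

Let C be the CIF value. C = FOB price + freight + 0.6% × C
C − 0.6% × C = 111312.37 + 4519.72
0.994 × C = 115832.09
C = 115832.09 / 0.994 = 116531.28
Insurance premium = 0.6% × 116531.28 = 699.19
Import duty = 116531.28 × 11.3% = 13168.03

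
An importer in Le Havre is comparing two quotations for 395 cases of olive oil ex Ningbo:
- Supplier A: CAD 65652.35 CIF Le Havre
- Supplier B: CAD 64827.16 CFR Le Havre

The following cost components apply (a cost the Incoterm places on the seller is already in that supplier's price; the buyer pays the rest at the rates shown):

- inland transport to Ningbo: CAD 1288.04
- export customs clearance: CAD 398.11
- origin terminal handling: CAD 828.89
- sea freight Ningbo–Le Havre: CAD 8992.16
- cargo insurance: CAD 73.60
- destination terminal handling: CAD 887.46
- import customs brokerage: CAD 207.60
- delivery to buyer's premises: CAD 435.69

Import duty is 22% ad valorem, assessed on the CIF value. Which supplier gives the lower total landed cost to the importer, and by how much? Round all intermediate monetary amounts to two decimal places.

Supplier A (CIF):
The CIF price already equals the CIF value: 65652.35
Import duty = 65652.35 × 22% = 14443.52
Buyer bears (A): 887.46 + 207.60 + 435.69 = 1530.75
Landed cost (A) = invoice 65652.35 + 1530.75 + duty 14443.52 = 81626.62
Supplier B (CFR):
CIF value = CFR price + insurance = 64827.16 + 73.60 = 64900.76
Import duty = 64900.76 × 22% = 14278.17
Buyer bears (B): 73.60 + 887.46 + 207.60 + 435.69 = 1604.35
Landed cost (B) = invoice 64827.16 + 1604.35 + duty 14278.17 = 80709.68
Difference = |81626.62 − 80709.68| = 916.94

Supplier B is cheaper by CAD 916.94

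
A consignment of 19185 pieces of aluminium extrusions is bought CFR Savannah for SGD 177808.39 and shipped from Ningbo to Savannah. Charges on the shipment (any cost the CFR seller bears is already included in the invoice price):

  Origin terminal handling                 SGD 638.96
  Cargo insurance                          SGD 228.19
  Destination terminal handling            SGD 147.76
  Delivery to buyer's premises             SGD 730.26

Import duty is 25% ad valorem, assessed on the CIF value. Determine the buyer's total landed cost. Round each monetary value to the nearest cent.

CFR: the seller pays costs through ocean freight to the destination port, but not insurance.
Already in the invoice (seller's account under CFR): origin terminal — exclude.
CIF value = CFR price + insurance = 177808.39 + 228.19 = 178036.58
Import duty = 178036.58 × 25% = 44509.15
Buyer bears: insurance 228.19 + destination terminal 147.76 + delivery 730.26 + duty 44509.15 = 45615.36
Landed cost = invoice 177808.39 + 45615.36 = 223423.75

Total landed cost: SGD 223423.75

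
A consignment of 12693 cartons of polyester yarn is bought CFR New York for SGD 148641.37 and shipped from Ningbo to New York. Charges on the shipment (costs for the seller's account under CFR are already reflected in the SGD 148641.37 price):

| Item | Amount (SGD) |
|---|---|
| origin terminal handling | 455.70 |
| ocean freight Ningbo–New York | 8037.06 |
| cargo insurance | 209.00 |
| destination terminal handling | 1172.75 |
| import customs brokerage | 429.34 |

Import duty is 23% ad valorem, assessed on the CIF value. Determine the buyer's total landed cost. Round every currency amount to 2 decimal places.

CFR: the seller pays costs through ocean freight to the destination port, but not insurance.
Already in the invoice (seller's account under CFR): origin terminal, freight — exclude.
CIF value = CFR price + insurance = 148641.37 + 209.00 = 148850.37
Import duty = 148850.37 × 23% = 34235.59
Buyer bears: insurance 209.00 + destination terminal 1172.75 + brokerage 429.34 + duty 34235.59 = 36046.68
Landed cost = invoice 148641.37 + 36046.68 = 184688.05

Total landed cost: SGD 184688.05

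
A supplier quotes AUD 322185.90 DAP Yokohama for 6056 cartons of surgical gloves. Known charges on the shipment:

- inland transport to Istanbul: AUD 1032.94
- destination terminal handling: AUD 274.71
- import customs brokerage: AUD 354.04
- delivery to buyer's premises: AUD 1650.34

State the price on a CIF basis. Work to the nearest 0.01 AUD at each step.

CIF price: AUD 320260.85

Not relevant to the conversion: inland to port — on the seller under both DAP and CIF; already in the DAP price and stays in the CIF price. brokerage — on the buyer under both terms; not part of either seller's price.
From DAP to CIF, the seller no longer bears: destination terminal, delivery.
CIF price = 322185.90 − 274.71 − 1650.34 = 320260.85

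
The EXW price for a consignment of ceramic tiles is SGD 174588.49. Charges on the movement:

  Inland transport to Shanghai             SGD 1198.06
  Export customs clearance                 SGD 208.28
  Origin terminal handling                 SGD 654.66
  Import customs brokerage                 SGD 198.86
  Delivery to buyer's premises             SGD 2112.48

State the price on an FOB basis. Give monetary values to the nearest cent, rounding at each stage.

FOB price: SGD 176649.49

Not relevant to the conversion: brokerage, delivery — on the buyer under both terms; not part of either seller's price.
From EXW to FOB, the seller additionally bears: inland to port, export clearance, origin terminal.
FOB price = 174588.49 + 1198.06 + 208.28 + 654.66 = 176649.49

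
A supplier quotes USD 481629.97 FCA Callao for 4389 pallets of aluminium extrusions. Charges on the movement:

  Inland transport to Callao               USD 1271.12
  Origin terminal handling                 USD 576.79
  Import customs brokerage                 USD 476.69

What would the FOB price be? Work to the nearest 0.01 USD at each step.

FOB price: USD 482206.76

Not relevant to the conversion: inland to port — on the seller under both FCA and FOB; already in the FCA price and stays in the FOB price. brokerage — on the buyer under both terms; not part of either seller's price.
From FCA to FOB, the seller additionally bears: origin terminal.
FOB price = 481629.97 + 576.79 = 482206.76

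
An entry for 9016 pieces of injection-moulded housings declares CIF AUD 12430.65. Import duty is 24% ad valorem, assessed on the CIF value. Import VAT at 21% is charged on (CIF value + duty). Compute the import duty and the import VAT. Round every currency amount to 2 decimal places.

Import duty: AUD 2983.36; import VAT: AUD 3236.94

Import duty = 12430.65 × 24% = 2983.36
VAT base = CIF + duty = 12430.65 + 2983.36 = 15414.01
Import VAT = 15414.01 × 21% = 3236.94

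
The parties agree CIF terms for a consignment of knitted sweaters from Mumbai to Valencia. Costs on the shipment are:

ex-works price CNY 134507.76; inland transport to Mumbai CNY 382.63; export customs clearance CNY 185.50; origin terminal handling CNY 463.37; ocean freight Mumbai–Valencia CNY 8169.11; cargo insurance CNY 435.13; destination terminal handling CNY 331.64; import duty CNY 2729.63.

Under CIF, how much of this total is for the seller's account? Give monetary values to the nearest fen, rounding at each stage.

CIF: the seller pays costs through ocean freight and marine insurance to the destination port.
Seller's account: goods 134507.76 + inland to port 382.63 + export clearance 185.50 + origin terminal 463.37 + freight 8169.11 + insurance 435.13 = 144143.50
Buyer's account: destination terminal 331.64 + duty 2729.63 = 3061.27

Seller's account: CNY 144143.50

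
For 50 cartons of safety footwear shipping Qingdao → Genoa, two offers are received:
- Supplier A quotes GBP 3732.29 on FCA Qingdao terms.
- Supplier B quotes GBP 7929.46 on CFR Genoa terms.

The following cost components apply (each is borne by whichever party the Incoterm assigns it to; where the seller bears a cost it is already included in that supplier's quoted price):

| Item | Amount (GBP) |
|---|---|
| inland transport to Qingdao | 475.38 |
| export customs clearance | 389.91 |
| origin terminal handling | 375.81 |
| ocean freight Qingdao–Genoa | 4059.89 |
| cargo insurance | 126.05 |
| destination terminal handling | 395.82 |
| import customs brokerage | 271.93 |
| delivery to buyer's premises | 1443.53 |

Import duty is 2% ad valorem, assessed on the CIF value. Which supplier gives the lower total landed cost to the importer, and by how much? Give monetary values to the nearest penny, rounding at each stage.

Supplier A (FCA):
CIF value = FCA price + origin terminal + freight + insurance = 3732.29 + 375.81 + 4059.89 + 126.05 = 8294.04
Import duty = 8294.04 × 2% = 165.88
Buyer bears (A): 375.81 + 4059.89 + 126.05 + 395.82 + 271.93 + 1443.53 = 6673.03
Landed cost (A) = invoice 3732.29 + 6673.03 + duty 165.88 = 10571.20
Supplier B (CFR):
CIF value = CFR price + insurance = 7929.46 + 126.05 = 8055.51
Import duty = 8055.51 × 2% = 161.11
Buyer bears (B): 126.05 + 395.82 + 271.93 + 1443.53 = 2237.33
Landed cost (B) = invoice 7929.46 + 2237.33 + duty 161.11 = 10327.90
Difference = |10571.20 − 10327.90| = 243.30

Supplier B is cheaper by GBP 243.30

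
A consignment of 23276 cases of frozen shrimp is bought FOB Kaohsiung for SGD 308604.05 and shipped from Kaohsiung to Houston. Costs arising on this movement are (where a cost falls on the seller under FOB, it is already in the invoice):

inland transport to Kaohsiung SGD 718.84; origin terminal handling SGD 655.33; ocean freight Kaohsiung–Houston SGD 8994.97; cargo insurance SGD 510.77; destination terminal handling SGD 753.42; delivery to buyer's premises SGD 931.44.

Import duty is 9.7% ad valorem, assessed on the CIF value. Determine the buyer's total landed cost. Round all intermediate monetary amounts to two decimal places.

FOB: the seller bears costs until goods are on board at the origin port; the buyer bears freight, insurance and all costs thereafter.
Already in the invoice (seller's account under FOB): inland to port, origin terminal — exclude.
CIF value = FOB price + freight + insurance = 308604.05 + 8994.97 + 510.77 = 318109.79
Import duty = 318109.79 × 9.7% = 30856.65
Buyer bears: freight 8994.97 + insurance 510.77 + destination terminal 753.42 + delivery 931.44 + duty 30856.65 = 42047.25
Landed cost = invoice 308604.05 + 42047.25 = 350651.30

Total landed cost: SGD 350651.30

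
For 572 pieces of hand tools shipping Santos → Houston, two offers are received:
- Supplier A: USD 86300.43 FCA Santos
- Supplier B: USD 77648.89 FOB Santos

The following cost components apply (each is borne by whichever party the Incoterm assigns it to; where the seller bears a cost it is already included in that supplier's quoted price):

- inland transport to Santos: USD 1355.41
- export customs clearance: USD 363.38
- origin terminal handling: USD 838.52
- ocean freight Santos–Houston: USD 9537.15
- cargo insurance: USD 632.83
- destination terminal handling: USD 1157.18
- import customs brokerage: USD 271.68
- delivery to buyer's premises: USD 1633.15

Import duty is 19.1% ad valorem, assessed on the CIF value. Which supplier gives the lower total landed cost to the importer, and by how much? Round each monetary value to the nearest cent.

Supplier B is cheaper by USD 11302.67

Supplier A (FCA):
CIF value = FCA price + origin terminal + freight + insurance = 86300.43 + 838.52 + 9537.15 + 632.83 = 97308.93
Import duty = 97308.93 × 19.1% = 18586.01
Buyer bears (A): 838.52 + 9537.15 + 632.83 + 1157.18 + 271.68 + 1633.15 = 14070.51
Landed cost (A) = invoice 86300.43 + 14070.51 + duty 18586.01 = 118956.95
Supplier B (FOB):
CIF value = FOB price + freight + insurance = 77648.89 + 9537.15 + 632.83 = 87818.87
Import duty = 87818.87 × 19.1% = 16773.40
Buyer bears (B): 9537.15 + 632.83 + 1157.18 + 271.68 + 1633.15 = 13231.99
Landed cost (B) = invoice 77648.89 + 13231.99 + duty 16773.40 = 107654.28
Difference = |118956.95 − 107654.28| = 11302.67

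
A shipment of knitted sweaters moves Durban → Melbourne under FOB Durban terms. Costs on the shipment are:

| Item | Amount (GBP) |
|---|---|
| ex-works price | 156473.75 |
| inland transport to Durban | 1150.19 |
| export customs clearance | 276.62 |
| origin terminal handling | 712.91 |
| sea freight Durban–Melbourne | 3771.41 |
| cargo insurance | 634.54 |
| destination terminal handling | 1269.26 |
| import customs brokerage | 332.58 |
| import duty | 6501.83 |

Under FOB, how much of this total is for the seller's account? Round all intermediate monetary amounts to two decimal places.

FOB: the seller bears costs until goods are on board at the origin port; the buyer bears freight, insurance and all costs thereafter.
Seller's account: goods 156473.75 + inland to port 1150.19 + export clearance 276.62 + origin terminal 712.91 = 158613.47
Buyer's account: freight 3771.41 + insurance 634.54 + destination terminal 1269.26 + brokerage 332.58 + duty 6501.83 = 12509.62

Seller's account: GBP 158613.47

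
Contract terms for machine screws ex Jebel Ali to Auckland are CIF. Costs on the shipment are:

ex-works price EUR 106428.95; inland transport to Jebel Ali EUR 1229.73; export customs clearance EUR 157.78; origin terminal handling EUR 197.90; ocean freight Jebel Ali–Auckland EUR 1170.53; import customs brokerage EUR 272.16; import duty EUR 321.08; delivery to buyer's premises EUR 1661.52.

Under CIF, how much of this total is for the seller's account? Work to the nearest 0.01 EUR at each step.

Seller's account: EUR 109184.89

CIF: the seller pays costs through ocean freight and marine insurance to the destination port.
Seller's account: goods 106428.95 + inland to port 1229.73 + export clearance 157.78 + origin terminal 197.90 + freight 1170.53 = 109184.89
Buyer's account: brokerage 272.16 + duty 321.08 + delivery 1661.52 = 2254.76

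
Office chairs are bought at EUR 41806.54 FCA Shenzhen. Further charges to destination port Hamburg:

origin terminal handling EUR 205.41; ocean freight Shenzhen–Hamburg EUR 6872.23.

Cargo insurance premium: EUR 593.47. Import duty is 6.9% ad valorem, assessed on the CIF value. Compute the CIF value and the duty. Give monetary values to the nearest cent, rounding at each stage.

CIF = FCA price + pre-shipment costs + freight + insurance
CIF = 41806.54 + 205.41 + 6872.23 + 593.47 = 49477.65
Import duty = 49477.65 × 6.9% = 3413.96

CIF value: EUR 49477.65; import duty: EUR 3413.96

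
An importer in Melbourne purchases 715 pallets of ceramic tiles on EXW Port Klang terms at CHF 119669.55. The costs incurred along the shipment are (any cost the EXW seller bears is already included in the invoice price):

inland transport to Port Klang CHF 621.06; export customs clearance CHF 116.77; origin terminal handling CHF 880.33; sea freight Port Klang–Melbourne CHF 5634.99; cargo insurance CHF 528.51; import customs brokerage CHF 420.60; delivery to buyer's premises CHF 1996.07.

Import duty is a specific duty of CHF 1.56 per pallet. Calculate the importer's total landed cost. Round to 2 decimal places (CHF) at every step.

Total landed cost: CHF 130983.28

EXW: the seller makes goods available at their premises; the buyer bears all onward costs.
CIF value = EXW price + inland to port + export clearance + origin terminal + freight + insurance = 119669.55 + 621.06 + 116.77 + 880.33 + 5634.99 + 528.51 = 127451.21
Import duty = 715 × 1.56 = 1115.40
Buyer bears: inland to port 621.06 + export clearance 116.77 + origin terminal 880.33 + freight 5634.99 + insurance 528.51 + brokerage 420.60 + delivery 1996.07 + duty 1115.40 = 11313.73
Landed cost = invoice 119669.55 + 11313.73 = 130983.28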